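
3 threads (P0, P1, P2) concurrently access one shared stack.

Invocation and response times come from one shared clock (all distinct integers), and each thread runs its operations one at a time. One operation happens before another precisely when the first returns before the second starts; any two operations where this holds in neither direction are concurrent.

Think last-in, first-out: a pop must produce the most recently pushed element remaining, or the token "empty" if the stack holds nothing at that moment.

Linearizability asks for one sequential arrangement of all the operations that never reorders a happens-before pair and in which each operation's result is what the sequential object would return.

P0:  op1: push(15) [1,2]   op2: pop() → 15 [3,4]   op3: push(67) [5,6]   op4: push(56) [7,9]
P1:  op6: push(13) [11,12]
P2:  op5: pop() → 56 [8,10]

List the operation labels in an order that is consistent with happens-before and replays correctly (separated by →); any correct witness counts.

step 1: op1 push(15) — stack <15>
step 2: op2 pop() → 15 — stack <>
step 3: op3 push(67) — stack <67>
step 4: op4 push(56) — stack <67,56>
step 5: op5 pop() → 56 — stack <67>
step 6: op6 push(13) — stack <67,13>

op1 → op2 → op3 → op4 → op5 → op6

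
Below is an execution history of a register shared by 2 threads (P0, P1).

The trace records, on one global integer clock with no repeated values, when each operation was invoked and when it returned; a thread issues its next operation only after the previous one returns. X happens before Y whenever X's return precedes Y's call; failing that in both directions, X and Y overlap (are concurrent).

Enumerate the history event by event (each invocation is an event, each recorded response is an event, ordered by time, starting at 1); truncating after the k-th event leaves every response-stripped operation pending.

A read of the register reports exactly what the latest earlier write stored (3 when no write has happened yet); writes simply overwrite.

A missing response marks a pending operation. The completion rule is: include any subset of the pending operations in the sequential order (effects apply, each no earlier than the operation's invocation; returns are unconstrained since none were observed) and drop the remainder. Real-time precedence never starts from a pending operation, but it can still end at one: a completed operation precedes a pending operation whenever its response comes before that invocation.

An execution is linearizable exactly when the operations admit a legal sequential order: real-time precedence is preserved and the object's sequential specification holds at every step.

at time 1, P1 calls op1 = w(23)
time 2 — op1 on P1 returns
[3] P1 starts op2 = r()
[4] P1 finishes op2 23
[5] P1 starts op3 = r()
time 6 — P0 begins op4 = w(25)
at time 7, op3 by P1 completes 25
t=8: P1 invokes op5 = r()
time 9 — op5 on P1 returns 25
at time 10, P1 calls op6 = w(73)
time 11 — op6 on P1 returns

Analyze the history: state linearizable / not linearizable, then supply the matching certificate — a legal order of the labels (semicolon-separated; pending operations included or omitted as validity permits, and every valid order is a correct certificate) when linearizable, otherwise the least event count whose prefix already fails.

1. op1 w(23), leaving value 23
2. op2 r() → 23, leaving value 23
3. op4 w(25) (pending, included), leaving value 25
4. op3 r() → 25, leaving value 25
5. op5 r() → 25, leaving value 25
6. op6 w(73), leaving value 73

linearizable — witness: op1; op2; op4; op3; op5; op6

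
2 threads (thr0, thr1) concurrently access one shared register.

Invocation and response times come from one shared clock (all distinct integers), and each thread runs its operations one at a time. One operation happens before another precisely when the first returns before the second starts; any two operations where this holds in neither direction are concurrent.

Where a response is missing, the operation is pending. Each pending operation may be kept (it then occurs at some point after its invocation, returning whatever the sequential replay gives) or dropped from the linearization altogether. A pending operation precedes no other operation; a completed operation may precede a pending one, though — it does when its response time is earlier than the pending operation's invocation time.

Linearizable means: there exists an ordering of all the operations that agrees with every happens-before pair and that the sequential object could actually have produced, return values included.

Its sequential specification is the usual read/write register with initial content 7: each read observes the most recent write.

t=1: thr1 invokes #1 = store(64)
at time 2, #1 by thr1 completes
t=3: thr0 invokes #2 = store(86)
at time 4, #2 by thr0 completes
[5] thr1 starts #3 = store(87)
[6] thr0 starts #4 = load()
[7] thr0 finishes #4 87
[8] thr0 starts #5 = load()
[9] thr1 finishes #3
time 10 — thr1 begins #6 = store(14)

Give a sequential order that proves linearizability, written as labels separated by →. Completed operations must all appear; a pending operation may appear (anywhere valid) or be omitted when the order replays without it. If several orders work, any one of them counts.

1. #1 store(64), leaving value 64
2. #2 store(86), leaving value 86
3. #3 store(87), leaving value 87
4. #4 load() → 87, leaving value 87

#1 → #2 → #3 → #4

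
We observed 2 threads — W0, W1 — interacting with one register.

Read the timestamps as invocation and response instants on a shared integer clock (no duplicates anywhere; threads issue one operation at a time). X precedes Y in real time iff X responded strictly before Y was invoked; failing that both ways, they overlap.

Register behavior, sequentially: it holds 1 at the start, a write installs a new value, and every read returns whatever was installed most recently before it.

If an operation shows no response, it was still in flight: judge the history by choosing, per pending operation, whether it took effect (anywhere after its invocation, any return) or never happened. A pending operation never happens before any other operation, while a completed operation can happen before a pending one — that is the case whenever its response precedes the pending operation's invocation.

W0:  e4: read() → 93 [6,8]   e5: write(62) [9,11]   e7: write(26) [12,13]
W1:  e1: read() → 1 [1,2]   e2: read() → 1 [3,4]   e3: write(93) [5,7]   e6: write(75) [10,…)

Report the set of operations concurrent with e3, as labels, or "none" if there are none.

e4

e3 spans [5,7]: anything still running between times 5 and 7 counts as concurrent
e1 [1,2]: before
e2 [3,4]: before
e4 [6,8]: concurrent
e5 [9,11]: after
e6 [10,…): after
e7 [12,13]: after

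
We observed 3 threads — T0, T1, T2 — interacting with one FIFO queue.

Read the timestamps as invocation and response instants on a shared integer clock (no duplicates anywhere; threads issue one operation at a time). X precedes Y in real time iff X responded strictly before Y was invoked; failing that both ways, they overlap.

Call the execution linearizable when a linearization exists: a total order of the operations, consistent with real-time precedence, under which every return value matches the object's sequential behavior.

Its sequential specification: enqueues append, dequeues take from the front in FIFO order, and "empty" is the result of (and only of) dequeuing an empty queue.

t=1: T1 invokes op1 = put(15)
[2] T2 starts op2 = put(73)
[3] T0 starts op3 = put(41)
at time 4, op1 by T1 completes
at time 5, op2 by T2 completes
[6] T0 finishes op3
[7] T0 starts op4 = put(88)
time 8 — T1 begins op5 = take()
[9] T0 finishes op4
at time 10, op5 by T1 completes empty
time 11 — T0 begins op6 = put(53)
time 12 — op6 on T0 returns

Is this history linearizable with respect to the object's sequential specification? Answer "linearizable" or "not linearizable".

not linearizable

the violation lands at event 10, op5's response at time 10: events 1..9 linearize, events 1..10 do not
checked exhaustively: 12 real-time-consistent orders of 5 completed operations, zero legal FIFO queue replays
e.g. op1, op2, op3, op4, op5: illegal at step 5, since op5 take() → empty cannot apply there
e.g. op1, op2, op3, op5, op4: illegal at step 4, since op5 take() → empty cannot apply there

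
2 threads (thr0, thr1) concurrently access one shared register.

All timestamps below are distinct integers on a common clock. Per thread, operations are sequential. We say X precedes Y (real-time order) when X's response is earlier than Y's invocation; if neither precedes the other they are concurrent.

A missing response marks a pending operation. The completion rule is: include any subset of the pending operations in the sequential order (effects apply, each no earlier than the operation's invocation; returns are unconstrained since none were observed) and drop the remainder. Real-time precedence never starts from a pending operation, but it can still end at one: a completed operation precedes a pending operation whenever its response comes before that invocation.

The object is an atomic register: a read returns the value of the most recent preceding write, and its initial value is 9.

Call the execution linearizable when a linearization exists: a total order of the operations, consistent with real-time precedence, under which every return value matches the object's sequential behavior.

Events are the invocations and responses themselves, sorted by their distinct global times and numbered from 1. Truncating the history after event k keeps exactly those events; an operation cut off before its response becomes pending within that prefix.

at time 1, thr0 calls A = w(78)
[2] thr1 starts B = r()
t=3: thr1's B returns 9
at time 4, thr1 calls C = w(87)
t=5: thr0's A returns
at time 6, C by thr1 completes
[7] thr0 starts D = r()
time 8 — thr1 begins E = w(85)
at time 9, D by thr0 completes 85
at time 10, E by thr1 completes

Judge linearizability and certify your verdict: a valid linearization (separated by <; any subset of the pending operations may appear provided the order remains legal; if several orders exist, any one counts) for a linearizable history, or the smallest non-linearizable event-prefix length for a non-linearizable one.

1. B r() → 9, leaving value 9
2. A w(78), leaving value 78
3. C w(87), leaving value 87
4. E w(85), leaving value 85
5. D r() → 85, leaving value 85

linearizable — witness: B < A < C < E < D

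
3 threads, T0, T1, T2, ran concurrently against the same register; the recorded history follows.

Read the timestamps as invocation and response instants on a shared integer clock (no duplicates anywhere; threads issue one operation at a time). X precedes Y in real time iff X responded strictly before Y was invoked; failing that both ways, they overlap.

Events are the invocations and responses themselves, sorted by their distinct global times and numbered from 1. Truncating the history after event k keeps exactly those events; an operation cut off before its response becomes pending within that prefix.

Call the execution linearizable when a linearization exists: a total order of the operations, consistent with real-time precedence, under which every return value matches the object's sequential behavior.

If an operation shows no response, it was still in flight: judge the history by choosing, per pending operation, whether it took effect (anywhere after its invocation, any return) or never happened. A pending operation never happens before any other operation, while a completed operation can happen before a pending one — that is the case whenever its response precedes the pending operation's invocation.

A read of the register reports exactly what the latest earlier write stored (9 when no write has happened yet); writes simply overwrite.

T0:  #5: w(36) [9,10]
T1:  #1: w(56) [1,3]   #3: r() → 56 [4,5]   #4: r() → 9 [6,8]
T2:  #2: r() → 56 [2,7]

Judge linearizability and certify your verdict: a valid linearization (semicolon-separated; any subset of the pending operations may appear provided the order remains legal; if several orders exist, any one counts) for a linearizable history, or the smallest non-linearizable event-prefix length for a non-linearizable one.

not linearizable — minimal violating prefix: 8 events

the violation lands at event 8, #4's response at time 8: events 1..7 linearize, events 1..8 do not
all 4 real-time-respecting orders fail — 4 completed register operations, no legal replay
take #1, #2, #3, #4: step 4 already fails, because #4 r() → 9 cannot occur there
take #1, #3, #2, #4: step 4 already fails, because #4 r() → 9 cannot occur there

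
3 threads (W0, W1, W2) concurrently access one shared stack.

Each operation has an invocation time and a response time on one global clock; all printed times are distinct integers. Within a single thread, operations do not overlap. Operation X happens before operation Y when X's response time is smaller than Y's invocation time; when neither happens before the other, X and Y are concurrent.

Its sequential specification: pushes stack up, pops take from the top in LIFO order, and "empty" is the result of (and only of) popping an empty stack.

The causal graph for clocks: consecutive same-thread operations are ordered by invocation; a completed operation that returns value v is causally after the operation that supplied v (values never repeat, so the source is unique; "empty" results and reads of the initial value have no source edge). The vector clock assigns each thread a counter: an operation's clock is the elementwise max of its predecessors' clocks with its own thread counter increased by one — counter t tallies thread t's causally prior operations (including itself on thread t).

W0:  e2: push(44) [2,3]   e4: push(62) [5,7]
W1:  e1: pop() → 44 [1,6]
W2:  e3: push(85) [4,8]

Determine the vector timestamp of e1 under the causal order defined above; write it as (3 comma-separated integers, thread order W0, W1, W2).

(1, 1, 0)

VC(e3, invoked at 4): no causal predecessors; +1 on W2 → (0, 0, 1)
VC(e2, invoked at 2): no causal predecessors; +1 on W0 → (1, 0, 0)
from VC(e2)=(1, 0, 0), e1 (invoked 1) maxes components and bumps W1 → (1, 1, 0)
from VC(e2)=(1, 0, 0), e4 (invoked 5) maxes components and bumps W0 → (2, 0, 0)
target: VC(e1) = (1, 1, 0)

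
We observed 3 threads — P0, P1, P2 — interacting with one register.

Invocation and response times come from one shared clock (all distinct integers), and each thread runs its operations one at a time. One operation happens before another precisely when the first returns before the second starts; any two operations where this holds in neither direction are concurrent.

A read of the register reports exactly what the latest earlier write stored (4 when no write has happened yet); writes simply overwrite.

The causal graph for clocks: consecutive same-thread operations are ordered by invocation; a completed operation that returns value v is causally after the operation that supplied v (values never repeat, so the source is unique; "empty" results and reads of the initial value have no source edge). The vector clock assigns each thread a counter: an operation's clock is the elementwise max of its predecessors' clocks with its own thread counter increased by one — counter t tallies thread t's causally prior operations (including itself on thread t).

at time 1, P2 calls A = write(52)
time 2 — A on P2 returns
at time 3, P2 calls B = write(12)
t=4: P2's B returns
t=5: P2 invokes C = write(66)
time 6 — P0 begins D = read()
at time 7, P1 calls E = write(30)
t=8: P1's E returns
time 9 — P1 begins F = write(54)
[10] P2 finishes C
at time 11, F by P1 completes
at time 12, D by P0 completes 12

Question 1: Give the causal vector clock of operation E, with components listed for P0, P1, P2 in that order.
Answer: (0, 1, 0)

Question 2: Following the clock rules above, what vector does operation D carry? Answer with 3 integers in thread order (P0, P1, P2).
Answer: (1, 0, 2)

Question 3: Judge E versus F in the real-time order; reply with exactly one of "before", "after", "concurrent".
Answer: before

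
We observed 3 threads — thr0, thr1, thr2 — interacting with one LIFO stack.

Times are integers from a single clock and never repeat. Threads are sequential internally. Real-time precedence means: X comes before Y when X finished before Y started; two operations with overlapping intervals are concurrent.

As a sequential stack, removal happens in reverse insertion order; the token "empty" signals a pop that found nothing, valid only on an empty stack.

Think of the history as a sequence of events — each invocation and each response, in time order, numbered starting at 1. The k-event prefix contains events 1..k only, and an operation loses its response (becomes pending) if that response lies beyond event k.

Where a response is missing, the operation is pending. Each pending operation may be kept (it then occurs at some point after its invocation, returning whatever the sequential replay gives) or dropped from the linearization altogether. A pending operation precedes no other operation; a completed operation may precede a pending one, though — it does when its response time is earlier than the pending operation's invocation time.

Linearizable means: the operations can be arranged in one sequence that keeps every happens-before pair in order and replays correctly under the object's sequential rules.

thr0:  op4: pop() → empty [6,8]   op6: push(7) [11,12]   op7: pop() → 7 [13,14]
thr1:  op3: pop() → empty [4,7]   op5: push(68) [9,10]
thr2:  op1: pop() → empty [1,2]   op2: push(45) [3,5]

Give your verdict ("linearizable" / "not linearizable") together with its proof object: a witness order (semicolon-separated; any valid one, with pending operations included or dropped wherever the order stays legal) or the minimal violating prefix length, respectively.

prefix check: 1..7 passes, 1..8 fails once op4's time-8 response joins
3 orders of the 4 completed LIFO stack ops respect real time; none is legal
e.g. op1, op2, op3, op4: illegal at step 3, since op3 pop() → empty cannot apply there
e.g. op1, op2, op4, op3: illegal at step 3, since op4 pop() → empty cannot apply there

not linearizable — minimal violating prefix: 8 events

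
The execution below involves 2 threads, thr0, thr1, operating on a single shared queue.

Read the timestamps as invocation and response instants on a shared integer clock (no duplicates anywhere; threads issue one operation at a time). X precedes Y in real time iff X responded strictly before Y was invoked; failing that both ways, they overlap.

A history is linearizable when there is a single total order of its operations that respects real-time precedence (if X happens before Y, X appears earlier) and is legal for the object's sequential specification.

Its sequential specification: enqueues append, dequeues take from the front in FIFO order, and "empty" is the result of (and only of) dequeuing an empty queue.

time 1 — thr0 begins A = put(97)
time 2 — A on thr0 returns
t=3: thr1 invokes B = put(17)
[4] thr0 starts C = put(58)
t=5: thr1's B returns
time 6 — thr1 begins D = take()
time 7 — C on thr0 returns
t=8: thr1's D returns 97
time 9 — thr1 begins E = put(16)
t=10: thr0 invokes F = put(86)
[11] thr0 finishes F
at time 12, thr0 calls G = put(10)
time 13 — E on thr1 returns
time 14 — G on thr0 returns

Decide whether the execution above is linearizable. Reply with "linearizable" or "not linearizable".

linearizable

witness order: A, B, C, D, E, F, G
1. A put(97), leaving queue <97>
2. B put(17), leaving queue <97,17>
3. C put(58), leaving queue <97,17,58>
4. D take() → 97, leaving queue <17,58>
5. E put(16), leaving queue <17,58,16>
6. F put(86), leaving queue <17,58,16,86>
7. G put(10), leaving queue <17,58,16,86,10>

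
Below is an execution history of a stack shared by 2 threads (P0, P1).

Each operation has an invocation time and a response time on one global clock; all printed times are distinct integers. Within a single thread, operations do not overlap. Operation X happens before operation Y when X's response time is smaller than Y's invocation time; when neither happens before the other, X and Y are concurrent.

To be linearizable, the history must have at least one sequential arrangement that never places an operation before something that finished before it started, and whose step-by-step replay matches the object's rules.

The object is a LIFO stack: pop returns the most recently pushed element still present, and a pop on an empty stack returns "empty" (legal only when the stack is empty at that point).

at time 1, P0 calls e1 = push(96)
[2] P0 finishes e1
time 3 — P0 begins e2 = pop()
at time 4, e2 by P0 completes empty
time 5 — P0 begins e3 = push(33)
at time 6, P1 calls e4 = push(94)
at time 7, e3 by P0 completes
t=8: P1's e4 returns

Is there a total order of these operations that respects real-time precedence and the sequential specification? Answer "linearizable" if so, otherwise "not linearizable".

cut after 3 events: linearizable; cut after 4 events (e2 responds, time 4): not linearizable
exhaustive check: the 2 completed stack ops admit one real-time order; illegal
sample order e1, e2 stalls at step 2 — e2 pop() → empty has no legal effect

not linearizable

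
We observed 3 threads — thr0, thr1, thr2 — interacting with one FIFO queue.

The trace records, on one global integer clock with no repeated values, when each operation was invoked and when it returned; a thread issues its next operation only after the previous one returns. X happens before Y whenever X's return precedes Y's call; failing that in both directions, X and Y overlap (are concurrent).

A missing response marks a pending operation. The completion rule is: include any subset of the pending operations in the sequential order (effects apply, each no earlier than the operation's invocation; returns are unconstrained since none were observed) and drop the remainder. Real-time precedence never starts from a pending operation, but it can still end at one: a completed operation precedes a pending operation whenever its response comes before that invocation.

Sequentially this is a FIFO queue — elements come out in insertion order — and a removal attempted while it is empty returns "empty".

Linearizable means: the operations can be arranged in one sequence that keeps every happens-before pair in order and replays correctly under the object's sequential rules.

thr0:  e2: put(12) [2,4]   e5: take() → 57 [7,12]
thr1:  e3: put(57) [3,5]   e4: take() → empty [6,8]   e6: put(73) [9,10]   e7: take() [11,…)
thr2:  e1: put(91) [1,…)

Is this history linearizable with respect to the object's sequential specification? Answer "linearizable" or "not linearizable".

not linearizable

already the first 8 events (up to e4's response at time 8) admit no linearization; the first 7 still do
all 2 real-time-respecting orders fail — 3 completed FIFO queue operations, no legal replay
no completion choice of the 2 pending operations (e1, e5) rescues it — every subset was tried
e.g. e2, e3, e4 (pending dropped): illegal at step 3, since e4 take() → empty cannot apply there
e.g. e3, e2, e4 (pending dropped): illegal at step 3, since e4 take() → empty cannot apply there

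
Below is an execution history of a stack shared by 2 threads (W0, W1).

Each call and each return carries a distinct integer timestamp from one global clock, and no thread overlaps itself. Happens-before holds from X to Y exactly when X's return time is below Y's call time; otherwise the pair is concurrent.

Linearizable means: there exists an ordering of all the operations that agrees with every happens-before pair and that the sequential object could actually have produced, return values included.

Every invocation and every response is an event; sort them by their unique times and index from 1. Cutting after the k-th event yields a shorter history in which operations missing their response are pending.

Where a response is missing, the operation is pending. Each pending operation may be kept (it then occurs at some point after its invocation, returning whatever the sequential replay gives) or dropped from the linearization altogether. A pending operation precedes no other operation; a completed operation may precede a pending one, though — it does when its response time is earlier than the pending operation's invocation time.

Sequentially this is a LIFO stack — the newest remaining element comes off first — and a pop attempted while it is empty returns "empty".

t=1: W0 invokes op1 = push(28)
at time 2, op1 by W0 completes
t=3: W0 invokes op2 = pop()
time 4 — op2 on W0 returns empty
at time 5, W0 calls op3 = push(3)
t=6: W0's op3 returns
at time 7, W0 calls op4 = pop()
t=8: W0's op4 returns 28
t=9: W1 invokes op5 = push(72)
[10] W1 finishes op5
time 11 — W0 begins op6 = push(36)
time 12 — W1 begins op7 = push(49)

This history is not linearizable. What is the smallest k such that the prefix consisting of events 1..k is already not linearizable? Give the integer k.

one valid order for events 1..3 is op1:
step 1: op1 push(28) — stack <28>
adding event 4 (op2 responds at 4) leaves no legal real-time order
take op1, op2: step 2 already fails, because op2 pop() → empty cannot occur there

4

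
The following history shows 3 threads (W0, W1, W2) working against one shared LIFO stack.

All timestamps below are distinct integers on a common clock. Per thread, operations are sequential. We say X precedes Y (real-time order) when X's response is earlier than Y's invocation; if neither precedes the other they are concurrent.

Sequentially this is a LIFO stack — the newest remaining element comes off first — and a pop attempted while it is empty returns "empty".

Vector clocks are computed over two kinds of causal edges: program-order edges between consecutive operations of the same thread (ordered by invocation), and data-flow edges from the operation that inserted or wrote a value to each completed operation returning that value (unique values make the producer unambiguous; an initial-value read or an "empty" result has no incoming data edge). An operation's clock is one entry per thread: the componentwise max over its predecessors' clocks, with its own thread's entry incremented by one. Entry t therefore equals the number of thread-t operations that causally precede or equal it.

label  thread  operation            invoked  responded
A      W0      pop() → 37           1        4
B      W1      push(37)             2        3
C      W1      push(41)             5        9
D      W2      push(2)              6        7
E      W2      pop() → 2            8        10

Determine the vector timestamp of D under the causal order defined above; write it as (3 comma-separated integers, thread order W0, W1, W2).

no predecessors for D (invoked 6): W2 increments from zero → (0, 0, 1)
no predecessors for B (invoked 2): W1 increments from zero → (0, 1, 0)
VC(E, invoked at 8): max of VC(D)=(0, 0, 1), then +1 on thread W2 → (0, 0, 2)
VC(C, invoked at 5): max of VC(B)=(0, 1, 0), then +1 on thread W1 → (0, 2, 0)
VC(A, invoked at 1): max of VC(B)=(0, 1, 0), then +1 on thread W0 → (1, 1, 0)
target: VC(D) = (0, 0, 1)

(0, 0, 1)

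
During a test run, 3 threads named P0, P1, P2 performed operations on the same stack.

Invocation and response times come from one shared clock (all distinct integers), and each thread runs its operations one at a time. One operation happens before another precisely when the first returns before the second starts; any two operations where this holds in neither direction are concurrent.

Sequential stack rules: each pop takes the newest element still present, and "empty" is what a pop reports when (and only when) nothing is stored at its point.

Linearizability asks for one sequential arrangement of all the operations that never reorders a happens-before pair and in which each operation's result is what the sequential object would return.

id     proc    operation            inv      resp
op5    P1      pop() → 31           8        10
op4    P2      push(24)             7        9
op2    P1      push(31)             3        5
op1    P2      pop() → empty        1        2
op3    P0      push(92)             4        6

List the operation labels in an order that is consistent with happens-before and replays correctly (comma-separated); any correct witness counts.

op1, op3, op2, op5, op4

1. op1 pop() → empty, leaving stack <>
2. op3 push(92), leaving stack <92>
3. op2 push(31), leaving stack <92,31>
4. op5 pop() → 31, leaving stack <92>
5. op4 push(24), leaving stack <92,24>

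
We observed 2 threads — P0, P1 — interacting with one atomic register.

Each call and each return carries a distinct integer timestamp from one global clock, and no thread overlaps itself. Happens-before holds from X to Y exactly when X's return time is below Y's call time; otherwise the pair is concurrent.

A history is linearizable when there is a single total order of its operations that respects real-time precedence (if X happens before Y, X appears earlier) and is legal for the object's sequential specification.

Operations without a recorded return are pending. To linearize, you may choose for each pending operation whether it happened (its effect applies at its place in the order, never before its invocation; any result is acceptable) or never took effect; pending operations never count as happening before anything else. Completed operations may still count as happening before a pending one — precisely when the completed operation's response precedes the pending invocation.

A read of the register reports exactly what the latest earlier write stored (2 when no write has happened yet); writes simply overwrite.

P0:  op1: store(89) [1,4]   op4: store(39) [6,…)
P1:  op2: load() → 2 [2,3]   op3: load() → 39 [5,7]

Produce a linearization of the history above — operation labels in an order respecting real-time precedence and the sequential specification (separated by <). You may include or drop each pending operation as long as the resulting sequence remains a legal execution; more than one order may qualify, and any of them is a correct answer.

after step 1 (op2 load() → 2): value 2
after step 2 (op1 store(89)): value 89
after step 3 (op4 store(39) (pending, included)): value 39
after step 4 (op3 load() → 39): value 39

op2 < op1 < op4 < op3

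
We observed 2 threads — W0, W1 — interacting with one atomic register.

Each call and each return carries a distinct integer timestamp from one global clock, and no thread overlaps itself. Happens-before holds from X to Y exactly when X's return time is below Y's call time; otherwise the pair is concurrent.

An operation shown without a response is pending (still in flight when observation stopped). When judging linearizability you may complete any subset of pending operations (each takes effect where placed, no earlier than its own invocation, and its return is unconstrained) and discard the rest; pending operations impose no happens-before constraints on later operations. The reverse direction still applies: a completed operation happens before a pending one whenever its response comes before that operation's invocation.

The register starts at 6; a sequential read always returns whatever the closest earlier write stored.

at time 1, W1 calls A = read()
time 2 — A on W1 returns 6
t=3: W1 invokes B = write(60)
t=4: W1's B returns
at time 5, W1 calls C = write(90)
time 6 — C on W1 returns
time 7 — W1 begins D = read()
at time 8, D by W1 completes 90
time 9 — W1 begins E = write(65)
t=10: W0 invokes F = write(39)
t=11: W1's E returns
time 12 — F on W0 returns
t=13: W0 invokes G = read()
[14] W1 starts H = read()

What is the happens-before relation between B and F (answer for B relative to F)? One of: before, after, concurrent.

B spans [3,4], F spans [10,12]
resp(B)=4 < inv(F)=10

before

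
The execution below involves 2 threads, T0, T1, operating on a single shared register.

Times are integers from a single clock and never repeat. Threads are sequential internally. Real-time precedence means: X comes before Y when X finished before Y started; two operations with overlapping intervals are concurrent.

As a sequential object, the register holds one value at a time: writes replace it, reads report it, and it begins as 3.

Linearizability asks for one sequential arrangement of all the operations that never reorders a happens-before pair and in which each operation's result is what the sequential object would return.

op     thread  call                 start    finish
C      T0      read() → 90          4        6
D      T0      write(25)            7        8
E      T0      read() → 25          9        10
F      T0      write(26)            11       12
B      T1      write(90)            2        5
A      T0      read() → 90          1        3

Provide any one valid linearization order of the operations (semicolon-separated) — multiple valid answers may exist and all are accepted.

B; A; C; D; E; F

step 1: B write(90) — value 90
step 2: A read() → 90 — value 90
step 3: C read() → 90 — value 90
step 4: D write(25) — value 25
step 5: E read() → 25 — value 25
step 6: F write(26) — value 26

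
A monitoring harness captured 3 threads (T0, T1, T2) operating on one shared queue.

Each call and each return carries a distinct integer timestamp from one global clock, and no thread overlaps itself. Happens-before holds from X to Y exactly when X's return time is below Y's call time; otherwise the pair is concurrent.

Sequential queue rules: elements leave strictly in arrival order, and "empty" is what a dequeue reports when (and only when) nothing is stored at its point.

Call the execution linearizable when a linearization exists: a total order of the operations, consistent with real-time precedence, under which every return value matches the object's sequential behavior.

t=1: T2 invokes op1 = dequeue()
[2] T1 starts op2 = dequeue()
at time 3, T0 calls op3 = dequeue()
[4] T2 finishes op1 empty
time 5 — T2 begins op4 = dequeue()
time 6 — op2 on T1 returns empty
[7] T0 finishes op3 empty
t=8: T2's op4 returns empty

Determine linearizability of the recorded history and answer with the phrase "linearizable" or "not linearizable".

linearizable

one valid linearization: op1, op2, op3, op4
1. op1 dequeue() → empty, leaving queue <>
2. op2 dequeue() → empty, leaving queue <>
3. op3 dequeue() → empty, leaving queue <>
4. op4 dequeue() → empty, leaving queue <>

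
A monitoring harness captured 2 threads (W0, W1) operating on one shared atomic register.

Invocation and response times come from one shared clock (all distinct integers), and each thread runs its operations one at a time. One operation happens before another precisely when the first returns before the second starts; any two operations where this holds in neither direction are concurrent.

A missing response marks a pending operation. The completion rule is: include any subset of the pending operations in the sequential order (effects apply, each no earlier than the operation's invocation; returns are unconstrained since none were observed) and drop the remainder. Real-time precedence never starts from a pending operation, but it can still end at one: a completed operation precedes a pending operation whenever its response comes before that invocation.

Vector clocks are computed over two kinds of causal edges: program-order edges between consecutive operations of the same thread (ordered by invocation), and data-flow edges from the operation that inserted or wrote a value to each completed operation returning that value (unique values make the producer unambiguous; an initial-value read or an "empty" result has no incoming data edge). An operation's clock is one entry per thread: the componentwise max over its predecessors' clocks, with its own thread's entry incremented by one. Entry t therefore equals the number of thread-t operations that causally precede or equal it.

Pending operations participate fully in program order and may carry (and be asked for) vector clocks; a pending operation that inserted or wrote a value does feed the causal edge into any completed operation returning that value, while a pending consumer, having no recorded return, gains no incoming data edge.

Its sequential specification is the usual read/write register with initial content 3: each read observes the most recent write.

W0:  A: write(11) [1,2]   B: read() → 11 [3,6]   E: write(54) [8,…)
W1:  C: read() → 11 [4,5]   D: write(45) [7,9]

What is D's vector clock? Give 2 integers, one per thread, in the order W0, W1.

(1, 2)

A (invocation 1): nothing precedes it; W0's component alone gives (1, 0)
invoked at 4, C merges VC(A)=(1, 0) and bumps W1's slot → (1, 1)
invoked at 3, B merges VC(A)=(1, 0) and bumps W0's slot → (2, 0)
invoked at 7, D merges VC(C)=(1, 1) and bumps W1's slot → (1, 2)
invoked at 8, E merges VC(B)=(2, 0) and bumps W0's slot → (3, 0)
target: VC(D) = (1, 2)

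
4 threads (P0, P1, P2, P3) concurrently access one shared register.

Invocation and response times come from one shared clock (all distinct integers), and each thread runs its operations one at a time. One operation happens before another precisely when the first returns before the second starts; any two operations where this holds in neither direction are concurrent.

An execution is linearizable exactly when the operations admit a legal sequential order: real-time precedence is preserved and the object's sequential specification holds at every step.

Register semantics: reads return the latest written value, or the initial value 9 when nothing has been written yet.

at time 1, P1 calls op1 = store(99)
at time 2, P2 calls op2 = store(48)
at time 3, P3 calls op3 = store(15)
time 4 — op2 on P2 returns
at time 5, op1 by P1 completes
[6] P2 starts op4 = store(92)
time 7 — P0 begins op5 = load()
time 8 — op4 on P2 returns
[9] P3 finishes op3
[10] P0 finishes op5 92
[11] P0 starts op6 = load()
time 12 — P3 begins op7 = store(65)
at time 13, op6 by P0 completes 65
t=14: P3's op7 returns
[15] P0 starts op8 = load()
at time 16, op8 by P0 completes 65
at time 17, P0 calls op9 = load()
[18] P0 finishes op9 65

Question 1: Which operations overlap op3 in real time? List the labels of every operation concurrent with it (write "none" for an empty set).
op1, op2, op4, op5

op3 runs from 3 to 9; window-overlapping ops are concurrent
op1 [1,5]: concurrent
op2 [2,4]: concurrent
op4 [6,8]: concurrent
op5 [7,10]: concurrent
op6 [11,13]: after
op7 [12,14]: after
op8 [15,16]: after
op9 [17,18]: after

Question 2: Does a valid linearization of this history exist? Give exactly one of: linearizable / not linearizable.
linearizable

a witness: op1, op2, op3, op4, op5, op7, op6, op8, op9
1. op1 store(99), leaving value 99
2. op2 store(48), leaving value 48
3. op3 store(15), leaving value 15
4. op4 store(92), leaving value 92
5. op5 load() → 92, leaving value 92
6. op7 store(65), leaving value 65
7. op6 load() → 65, leaving value 65
8. op8 load() → 65, leaving value 65
9. op9 load() → 65, leaving value 65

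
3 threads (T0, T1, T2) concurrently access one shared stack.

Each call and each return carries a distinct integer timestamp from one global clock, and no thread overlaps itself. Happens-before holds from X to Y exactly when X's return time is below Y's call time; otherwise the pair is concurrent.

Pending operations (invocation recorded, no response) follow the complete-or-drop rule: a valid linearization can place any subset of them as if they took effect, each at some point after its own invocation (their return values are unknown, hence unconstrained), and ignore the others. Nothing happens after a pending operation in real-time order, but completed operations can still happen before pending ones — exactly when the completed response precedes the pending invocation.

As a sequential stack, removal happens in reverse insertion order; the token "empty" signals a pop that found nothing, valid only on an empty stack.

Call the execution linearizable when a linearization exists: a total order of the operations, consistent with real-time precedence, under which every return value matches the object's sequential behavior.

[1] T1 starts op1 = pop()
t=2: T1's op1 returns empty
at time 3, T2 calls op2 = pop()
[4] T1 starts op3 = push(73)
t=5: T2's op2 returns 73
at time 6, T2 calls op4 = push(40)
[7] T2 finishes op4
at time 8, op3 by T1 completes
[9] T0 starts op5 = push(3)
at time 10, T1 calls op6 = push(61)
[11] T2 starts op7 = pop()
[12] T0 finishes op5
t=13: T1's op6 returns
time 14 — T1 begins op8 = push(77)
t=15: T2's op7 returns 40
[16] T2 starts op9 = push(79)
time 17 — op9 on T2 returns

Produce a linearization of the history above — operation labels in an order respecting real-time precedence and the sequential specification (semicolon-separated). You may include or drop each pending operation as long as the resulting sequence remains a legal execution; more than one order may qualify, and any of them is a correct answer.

after step 1 (op1 pop() → empty): stack <>
after step 2 (op3 push(73)): stack <73>
after step 3 (op2 pop() → 73): stack <>
after step 4 (op4 push(40)): stack <40>
after step 5 (op7 pop() → 40): stack <>
after step 6 (op5 push(3)): stack <3>
after step 7 (op6 push(61)): stack <3,61>
after step 8 (op8 push(77) (pending, included)): stack <3,61,77>
after step 9 (op9 push(79)): stack <3,61,77,79>

op1; op3; op2; op4; op7; op5; op6; op8; op9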